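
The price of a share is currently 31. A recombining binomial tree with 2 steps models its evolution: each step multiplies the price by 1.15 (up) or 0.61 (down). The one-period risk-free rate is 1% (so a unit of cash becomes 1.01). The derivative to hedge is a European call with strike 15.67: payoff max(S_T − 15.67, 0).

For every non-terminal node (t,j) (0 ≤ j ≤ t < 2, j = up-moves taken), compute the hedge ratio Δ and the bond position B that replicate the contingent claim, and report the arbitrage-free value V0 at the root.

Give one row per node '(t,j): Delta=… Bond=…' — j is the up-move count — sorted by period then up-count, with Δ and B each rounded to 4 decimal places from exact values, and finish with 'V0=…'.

(0,0): Delta=0.9366 Bond=-13.1232
(1,0): Delta=0.5951 Bond=-6.7962
(1,1): Delta=1.0000 Bond=-15.5149
V0=15.9112

The replicating-portfolio and risk-neutral prices coincide; use p* = (1.01−0.61)/(1.15−0.61) = 0.7407 for the latter.
At expiry t=2: V(2,0)=0.0000, V(2,1)=6.0765, V(2,2)=25.3275
Node (1,0) S=18.9100: V=(p*·6.0765+(1−p*)·0.0000)/1.01=4.4565; Δ=(6.0765−0.0000)/(21.7465−11.5351)=0.5951; B=V−Δ·S=-6.7962
Node (1,1) S=35.6500: V=(p*·25.3275+(1−p*)·6.0765)/1.01=20.1351; Δ=(25.3275−6.0765)/(40.9975−21.7465)=1.0000; B=V−Δ·S=-15.5149
Node (0,0) S=31.0000: V=(p*·20.1351+(1−p*)·4.4565)/1.01=15.9112; Δ=(20.1351−4.4565)/(35.6500−18.9100)=0.9366; B=V−Δ·S=-13.1232
Check: Δ(0,0)·S0 + B(0,0) = 15.9112 = V0.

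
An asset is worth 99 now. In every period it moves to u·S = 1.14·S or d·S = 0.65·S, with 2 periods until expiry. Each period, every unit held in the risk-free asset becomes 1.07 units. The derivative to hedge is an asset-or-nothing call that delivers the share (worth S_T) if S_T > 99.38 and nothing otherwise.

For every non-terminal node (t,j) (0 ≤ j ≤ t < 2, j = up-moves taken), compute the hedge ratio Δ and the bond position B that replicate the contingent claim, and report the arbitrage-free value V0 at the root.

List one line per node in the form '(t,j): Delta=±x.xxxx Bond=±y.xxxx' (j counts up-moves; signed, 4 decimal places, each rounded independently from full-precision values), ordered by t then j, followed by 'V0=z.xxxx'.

(0,0): Delta=2.1246 Bond=-127.7756
(1,0): Delta=0.0000 Bond=0.0000
(1,1): Delta=2.3265 Bond=-159.5065
V0=82.5627

No-arbitrage ⇒ martingale measure with p* = (R−d)/(u−d) = 0.8571.
Terminal payoffs: V(2,0)=0.0000, V(2,1)=0.0000, V(2,2)=128.6604
Node (1,0) S=64.3500: V=(p*·0.0000+(1−p*)·0.0000)/1.07=0.0000; Δ=(0.0000−0.0000)/(73.3590−41.8275)=0.0000; B=V−Δ·S=0.0000
Node (1,1) S=112.8600: V=(p*·128.6604+(1−p*)·0.0000)/1.07=103.0657; Δ=(128.6604−0.0000)/(128.6604−73.3590)=2.3265; B=V−Δ·S=-159.5065
Node (0,0) S=99.0000: V=(p*·103.0657+(1−p*)·0.0000)/1.07=82.5627; Δ=(103.0657−0.0000)/(112.8600−64.3500)=2.1246; B=V−Δ·S=-127.7756
The time-0 hedge costs 82.5627, which is the no-arbitrage price.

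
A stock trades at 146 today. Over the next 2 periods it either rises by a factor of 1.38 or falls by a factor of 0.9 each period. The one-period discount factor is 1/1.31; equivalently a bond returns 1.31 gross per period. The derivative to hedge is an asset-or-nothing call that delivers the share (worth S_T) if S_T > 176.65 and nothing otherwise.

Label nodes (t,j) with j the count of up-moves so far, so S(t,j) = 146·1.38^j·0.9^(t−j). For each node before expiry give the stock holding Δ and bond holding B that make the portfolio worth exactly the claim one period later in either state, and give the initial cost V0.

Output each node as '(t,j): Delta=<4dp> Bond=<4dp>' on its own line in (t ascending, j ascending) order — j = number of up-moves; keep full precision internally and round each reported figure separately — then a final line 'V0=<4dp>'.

(0,0): Delta=1.1879 Bond=-28.8928
(1,0): Delta=2.8750 Bond=-259.5401
(1,1): Delta=1.0000 Bond=0.0000
V0=144.5344

Risk-neutral probability p* = (R−d)/(u−d) = (1.31−0.9)/(1.38−0.9) = 0.8542.
At expiry t=2: V(2,0)=0.0000, V(2,1)=181.3320, V(2,2)=278.0424
  t=1,j=0: stock 131.4000 → up 181.3320 (V=181.3320), down 118.2600 (V=0.0000). Price 118.2349; hedge Δ=2.8750, bond B=-259.5401.
  t=1,j=1: stock 201.4800 → up 278.0424 (V=278.0424), down 181.3320 (V=181.3320). Price 201.4800; hedge Δ=1.0000, bond B=0.0000.
  t=0,j=0: stock 146.0000 → up 201.4800 (V=201.4800), down 131.4000 (V=118.2349). Price 144.5344; hedge Δ=1.1879, bond B=-28.8928.
The time-0 hedge costs 144.5344, which is the no-arbitrage price.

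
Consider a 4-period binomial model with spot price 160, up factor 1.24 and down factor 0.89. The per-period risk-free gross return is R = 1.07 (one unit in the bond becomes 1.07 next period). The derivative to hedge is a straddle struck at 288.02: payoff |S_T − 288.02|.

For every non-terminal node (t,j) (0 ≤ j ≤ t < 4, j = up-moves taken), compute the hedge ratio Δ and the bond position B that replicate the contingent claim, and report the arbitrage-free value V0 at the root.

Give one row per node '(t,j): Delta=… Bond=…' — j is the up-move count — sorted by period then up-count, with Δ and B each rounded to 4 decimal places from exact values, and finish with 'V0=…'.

(0,0): Delta=-0.6421 Bond=172.0972
(1,0): Delta=-1.0000 Bond=235.1101
(1,1): Delta=-0.3995 Bond=136.0094
(2,0): Delta=-1.0000 Bond=251.5678
(2,1): Delta=-1.0000 Bond=251.5678
(2,2): Delta=0.0076 Bond=45.3832
(3,0): Delta=-1.0000 Bond=269.1776
(3,1): Delta=-1.0000 Bond=269.1776
(3,2): Delta=-1.0000 Bond=269.1776
(3,3): Delta=0.6906 Bond=-159.8010
V0=69.3625

Risk-neutral probability p* = (R−d)/(u−d) = (1.07−0.89)/(1.24−0.89) = 0.5143.
Terminal payoffs: V(4,0)=187.6324, V(4,1)=148.1542, V(4,2)=93.1507, V(4,3)=16.5167, V(4,4)=90.2542
Node (3,0) S=112.7950: V=(p*·148.1542+(1−p*)·187.6324)/1.07=156.3825; Δ=(148.1542−187.6324)/(139.8658−100.3876)=-1.0000; B=V−Δ·S=269.1776
Node (3,1) S=157.1526: V=(p*·93.1507+(1−p*)·148.1542)/1.07=112.0249; Δ=(93.1507−148.1542)/(194.8693−139.8658)=-1.0000; B=V−Δ·S=269.1776
Node (3,2) S=218.9542: V=(p*·16.5167+(1−p*)·93.1507)/1.07=50.2233; Δ=(16.5167−93.1507)/(271.5033−194.8693)=-1.0000; B=V−Δ·S=269.1776
Node (3,3) S=305.0598: V=(p*·90.2542+(1−p*)·16.5167)/1.07=50.8774; Δ=(90.2542−16.5167)/(378.2742−271.5033)=0.6906; B=V−Δ·S=-159.8010
Node (2,0) S=126.7360: V=(p*·112.0249+(1−p*)·156.3825)/1.07=124.8318; Δ=(112.0249−156.3825)/(157.1526−112.7950)=-1.0000; B=V−Δ·S=251.5678
Node (2,1) S=176.5760: V=(p*·50.2233+(1−p*)·112.0249)/1.07=74.9918; Δ=(50.2233−112.0249)/(218.9542−157.1526)=-1.0000; B=V−Δ·S=251.5678
Node (2,2) S=246.0160: V=(p*·50.8774+(1−p*)·50.2233)/1.07=47.2521; Δ=(50.8774−50.2233)/(305.0598−218.9542)=0.0076; B=V−Δ·S=45.3832
Node (1,0) S=142.4000: V=(p*·74.9918+(1−p*)·124.8318)/1.07=92.7101; Δ=(74.9918−124.8318)/(176.5760−126.7360)=-1.0000; B=V−Δ·S=235.1101
Node (1,1) S=198.4000: V=(p*·47.2521+(1−p*)·74.9918)/1.07=56.7530; Δ=(47.2521−74.9918)/(246.0160−176.5760)=-0.3995; B=V−Δ·S=136.0094
Node (0,0) S=160.0000: V=(p*·56.7530+(1−p*)·92.7101)/1.07=69.3625; Δ=(56.7530−92.7101)/(198.4000−142.4000)=-0.6421; B=V−Δ·S=172.0972
Self-financing check: at every node Δ·S+B equals the discounted successor values.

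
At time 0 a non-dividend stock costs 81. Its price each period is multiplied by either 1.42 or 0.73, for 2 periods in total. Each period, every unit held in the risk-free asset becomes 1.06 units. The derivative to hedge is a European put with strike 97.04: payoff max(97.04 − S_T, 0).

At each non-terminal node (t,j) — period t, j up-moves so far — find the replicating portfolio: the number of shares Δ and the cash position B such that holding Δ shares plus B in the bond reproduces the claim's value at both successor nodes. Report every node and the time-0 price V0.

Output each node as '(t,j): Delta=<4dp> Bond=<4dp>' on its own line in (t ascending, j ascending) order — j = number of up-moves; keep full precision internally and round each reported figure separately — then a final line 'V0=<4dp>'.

(0,0): Delta=-0.4649 Bond=56.5139
(1,0): Delta=-1.0000 Bond=91.5472
(1,1): Delta=-0.1648 Bond=25.3857
V0=18.8597

Under the risk-neutral measure, an up-move has probability p* = (R−d)/(u−d) = 0.4783 and values discount at R = 1.06.
Payoff layer (t=2): V(2,0)=53.8751, V(2,1)=13.0754, V(2,2)=0.0000
(1,0): S=59.1300. Δ = (V_up−V_dn)/(S_up−S_dn) = (13.0754−53.8751)/(83.9646−43.1649) = -1.0000. V = [p*·13.0754 + (1−p*)·53.8751]/1.06 = 32.4172. B = V − Δ·S = 91.5472.
(1,1): S=115.0200. Δ = (V_up−V_dn)/(S_up−S_dn) = (0.0000−13.0754)/(163.3284−83.9646) = -0.1648. V = [p*·0.0000 + (1−p*)·13.0754]/1.06 = 6.4358. B = V − Δ·S = 25.3857.
(0,0): S=81.0000. Δ = (V_up−V_dn)/(S_up−S_dn) = (6.4358−32.4172)/(115.0200−59.1300) = -0.4649. V = [p*·6.4358 + (1−p*)·32.4172]/1.06 = 18.8597. B = V − Δ·S = 56.5139.
Self-financing check: at every node Δ·S+B equals the discounted successor values.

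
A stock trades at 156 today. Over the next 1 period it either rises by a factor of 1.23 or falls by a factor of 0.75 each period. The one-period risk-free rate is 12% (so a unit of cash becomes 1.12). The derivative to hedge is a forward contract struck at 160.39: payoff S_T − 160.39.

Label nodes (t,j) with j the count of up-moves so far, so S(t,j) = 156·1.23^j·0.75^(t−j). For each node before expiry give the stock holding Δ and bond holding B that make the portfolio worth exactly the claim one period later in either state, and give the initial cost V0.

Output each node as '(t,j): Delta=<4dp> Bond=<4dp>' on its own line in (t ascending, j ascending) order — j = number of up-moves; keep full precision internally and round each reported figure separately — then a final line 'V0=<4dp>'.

(0,0): Delta=1.0000 Bond=-143.2054
V0=12.7946

Since d<R<u, set p* = (R−d)/(u−d) = 0.7708; price each node as the discounted p*-expectation of its children.
Terminal values V(1,·): V(1,0)=-43.3900, V(1,1)=31.4900
Node (0,0) S=156.0000: V=(p*·31.4900+(1−p*)·-43.3900)/1.12=12.7946; Δ=(31.4900−-43.3900)/(191.8800−117.0000)=1.0000; B=V−Δ·S=-143.2054
Each (Δ,B) replicates both successor values, so the strategy is self-financing and V0 is arbitrage-free.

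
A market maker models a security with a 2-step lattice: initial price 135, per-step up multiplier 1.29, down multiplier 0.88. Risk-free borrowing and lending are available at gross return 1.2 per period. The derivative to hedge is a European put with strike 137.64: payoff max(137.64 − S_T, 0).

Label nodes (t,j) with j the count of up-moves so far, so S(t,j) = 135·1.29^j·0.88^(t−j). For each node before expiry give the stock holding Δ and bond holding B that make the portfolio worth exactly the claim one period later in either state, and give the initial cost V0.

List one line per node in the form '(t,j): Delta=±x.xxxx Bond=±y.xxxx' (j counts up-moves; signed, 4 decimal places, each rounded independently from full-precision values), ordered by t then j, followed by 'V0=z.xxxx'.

(0,0): Delta=-0.1094 Bond=15.8737
(1,0): Delta=-0.6795 Bond=86.7761
(1,1): Delta=0.0000 Bond=0.0000
V0=1.1075

Since d<R<u, set p* = (R−d)/(u−d) = 0.7805; price each node as the discounted p*-expectation of its children.
Payoff layer (t=2): V(2,0)=33.0960, V(2,1)=0.0000, V(2,2)=0.0000
Node (1,0) S=118.8000: V=(p*·0.0000+(1−p*)·33.0960)/1.2=6.0541; Δ=(0.0000−33.0960)/(153.2520−104.5440)=-0.6795; B=V−Δ·S=86.7761
Node (1,1) S=174.1500: V=(p*·0.0000+(1−p*)·0.0000)/1.2=0.0000; Δ=(0.0000−0.0000)/(224.6535−153.2520)=0.0000; B=V−Δ·S=0.0000
Node (0,0) S=135.0000: V=(p*·0.0000+(1−p*)·6.0541)/1.2=1.1075; Δ=(0.0000−6.0541)/(174.1500−118.8000)=-0.1094; B=V−Δ·S=15.8737
Self-financing check: at every node Δ·S+B equals the discounted successor values.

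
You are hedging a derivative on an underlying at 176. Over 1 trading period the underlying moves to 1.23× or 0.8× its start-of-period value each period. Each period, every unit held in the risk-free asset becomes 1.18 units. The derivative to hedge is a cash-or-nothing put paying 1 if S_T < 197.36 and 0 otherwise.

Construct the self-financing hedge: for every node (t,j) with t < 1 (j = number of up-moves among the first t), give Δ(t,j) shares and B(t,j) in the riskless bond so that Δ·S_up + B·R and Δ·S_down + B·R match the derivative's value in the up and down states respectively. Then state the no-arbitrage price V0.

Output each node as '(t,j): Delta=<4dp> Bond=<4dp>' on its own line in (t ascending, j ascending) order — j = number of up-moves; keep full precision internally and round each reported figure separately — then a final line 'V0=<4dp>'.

Risk-neutral probability p* = (R−d)/(u−d) = (1.18−0.8)/(1.23−0.8) = 0.8837.
Terminal payoffs: V(1,0)=1.0000, V(1,1)=0.0000
(0,0): S=176.0000. Δ = (V_up−V_dn)/(S_up−S_dn) = (0.0000−1.0000)/(216.4800−140.8000) = -0.0132. V = [p*·0.0000 + (1−p*)·1.0000]/1.18 = 0.0985. B = V − Δ·S = 2.4241.
The time-0 hedge costs 0.0985, which is the no-arbitrage price.

(0,0): Delta=-0.0132 Bond=2.4241
V0=0.0985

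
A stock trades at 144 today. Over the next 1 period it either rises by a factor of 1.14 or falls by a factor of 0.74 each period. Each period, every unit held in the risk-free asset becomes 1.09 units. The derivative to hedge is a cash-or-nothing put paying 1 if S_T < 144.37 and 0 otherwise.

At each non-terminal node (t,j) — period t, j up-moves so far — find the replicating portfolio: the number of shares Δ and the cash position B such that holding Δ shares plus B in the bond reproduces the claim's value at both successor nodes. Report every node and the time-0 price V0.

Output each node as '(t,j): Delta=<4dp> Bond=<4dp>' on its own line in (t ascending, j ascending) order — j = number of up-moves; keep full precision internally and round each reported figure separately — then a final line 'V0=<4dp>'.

No-arbitrage ⇒ martingale measure with p* = (R−d)/(u−d) = 0.8750.
Terminal payoffs: V(1,0)=1.0000, V(1,1)=0.0000
Node (0,0) S=144.0000: V=(p*·0.0000+(1−p*)·1.0000)/1.09=0.1147; Δ=(0.0000−1.0000)/(164.1600−106.5600)=-0.0174; B=V−Δ·S=2.6147
The time-0 hedge costs 0.1147, which is the no-arbitrage price.

(0,0): Delta=-0.0174 Bond=2.6147
V0=0.1147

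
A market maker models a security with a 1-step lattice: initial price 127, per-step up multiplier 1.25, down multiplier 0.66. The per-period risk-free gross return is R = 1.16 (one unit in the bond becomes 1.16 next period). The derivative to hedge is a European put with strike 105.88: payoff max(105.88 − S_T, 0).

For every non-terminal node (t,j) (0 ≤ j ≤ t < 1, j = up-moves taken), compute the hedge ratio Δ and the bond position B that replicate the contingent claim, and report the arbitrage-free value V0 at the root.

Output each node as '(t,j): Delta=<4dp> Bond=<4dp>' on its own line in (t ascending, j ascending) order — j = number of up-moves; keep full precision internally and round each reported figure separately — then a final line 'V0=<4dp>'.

(0,0): Delta=-0.2944 Bond=40.2908
V0=2.9009

The replicating-portfolio and risk-neutral prices coincide; use p* = (1.16−0.66)/(1.25−0.66) = 0.8475 for the latter.
Terminal values V(1,·): V(1,0)=22.0600, V(1,1)=0.0000
  t=0,j=0: stock 127.0000 → up 158.7500 (V=0.0000), down 83.8200 (V=22.0600). Price 2.9009; hedge Δ=-0.2944, bond B=40.2908.
Self-financing check: at every node Δ·S+B equals the discounted successor values.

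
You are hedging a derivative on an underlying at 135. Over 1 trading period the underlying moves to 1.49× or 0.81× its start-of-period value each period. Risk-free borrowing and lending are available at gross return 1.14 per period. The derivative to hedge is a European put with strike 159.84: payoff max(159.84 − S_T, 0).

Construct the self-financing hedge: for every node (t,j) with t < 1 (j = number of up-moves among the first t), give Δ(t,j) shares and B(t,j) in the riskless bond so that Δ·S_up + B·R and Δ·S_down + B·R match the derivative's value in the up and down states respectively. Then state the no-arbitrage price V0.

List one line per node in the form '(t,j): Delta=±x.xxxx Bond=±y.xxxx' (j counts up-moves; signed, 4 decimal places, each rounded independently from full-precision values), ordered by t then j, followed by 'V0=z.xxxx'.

Risk-neutral probability p* = (R−d)/(u−d) = (1.14−0.81)/(1.49−0.81) = 0.4853.
Terminal payoffs: V(1,0)=50.4900, V(1,1)=0.0000
  t=0,j=0: stock 135.0000 → up 201.1500 (V=0.0000), down 109.3500 (V=50.4900). Price 22.7961; hedge Δ=-0.5500, bond B=97.0461.
Root portfolio cost Δ·135+B reproduces V0=22.7961.

(0,0): Delta=-0.5500 Bond=97.0461
V0=22.7961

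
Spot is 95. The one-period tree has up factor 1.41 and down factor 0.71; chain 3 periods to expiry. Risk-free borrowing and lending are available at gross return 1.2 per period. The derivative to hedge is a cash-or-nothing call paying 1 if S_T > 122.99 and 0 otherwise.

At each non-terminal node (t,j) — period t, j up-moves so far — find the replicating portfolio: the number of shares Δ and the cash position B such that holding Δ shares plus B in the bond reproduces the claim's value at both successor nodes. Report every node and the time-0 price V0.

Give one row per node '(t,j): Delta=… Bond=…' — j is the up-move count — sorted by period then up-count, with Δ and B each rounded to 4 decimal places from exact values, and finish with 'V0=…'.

Since d<R<u, set p* = (R−d)/(u−d) = 0.7000; price each node as the discounted p*-expectation of its children.
Terminal payoffs: V(3,0)=0.0000, V(3,1)=0.0000, V(3,2)=1.0000, V(3,3)=1.0000
  t=2,j=0: stock 47.8895 → up 67.5242 (V=0.0000), down 34.0015 (V=0.0000). Price 0.0000; hedge Δ=0.0000, bond B=0.0000.
  t=2,j=1: stock 95.1045 → up 134.0973 (V=1.0000), down 67.5242 (V=0.0000). Price 0.5833; hedge Δ=0.0150, bond B=-0.8452.
  t=2,j=2: stock 188.8695 → up 266.3060 (V=1.0000), down 134.0973 (V=1.0000). Price 0.8333; hedge Δ=0.0000, bond B=0.8333.
  t=1,j=0: stock 67.4500 → up 95.1045 (V=0.5833), down 47.8895 (V=0.0000). Price 0.3403; hedge Δ=0.0124, bond B=-0.4931.
  t=1,j=1: stock 133.9500 → up 188.8695 (V=0.8333), down 95.1045 (V=0.5833). Price 0.6319; hedge Δ=0.0027, bond B=0.2748.
  t=0,j=0: stock 95.0000 → up 133.9500 (V=0.6319), down 67.4500 (V=0.3403). Price 0.4537; hedge Δ=0.0044, bond B=0.0370.
Root portfolio cost Δ·95+B reproduces V0=0.4537.

(0,0): Delta=0.0044 Bond=0.0370
(1,0): Delta=0.0124 Bond=-0.4931
(1,1): Delta=0.0027 Bond=0.2748
(2,0): Delta=0.0000 Bond=0.0000
(2,1): Delta=0.0150 Bond=-0.8452
(2,2): Delta=0.0000 Bond=0.8333
V0=0.4537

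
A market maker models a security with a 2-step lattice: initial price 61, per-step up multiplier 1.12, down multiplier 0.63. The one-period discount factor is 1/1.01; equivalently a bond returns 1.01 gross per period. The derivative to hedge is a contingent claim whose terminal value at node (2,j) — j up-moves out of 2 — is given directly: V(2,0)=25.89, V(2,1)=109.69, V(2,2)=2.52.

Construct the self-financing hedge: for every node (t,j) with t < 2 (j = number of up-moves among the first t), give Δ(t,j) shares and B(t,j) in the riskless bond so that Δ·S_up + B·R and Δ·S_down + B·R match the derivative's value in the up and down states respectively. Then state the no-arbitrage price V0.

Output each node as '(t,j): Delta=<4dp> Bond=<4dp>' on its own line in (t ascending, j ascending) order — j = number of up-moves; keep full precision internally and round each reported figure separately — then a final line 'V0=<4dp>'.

(0,0): Delta=-2.1299 Bond=170.1286
(1,0): Delta=4.4502 Bond=-81.0424
(1,1): Delta=-3.2013 Bond=245.0297
V0=40.2050

Since d<R<u, set p* = (R−d)/(u−d) = 0.7755; price each node as the discounted p*-expectation of its children.
Terminal payoffs: V(2,0)=25.8900, V(2,1)=109.6900, V(2,2)=2.5200
Node (1,0) S=38.4300: V=(p*·109.6900+(1−p*)·25.8900)/1.01=89.9780; Δ=(109.6900−25.8900)/(43.0416−24.2109)=4.4502; B=V−Δ·S=-81.0424
Node (1,1) S=68.3200: V=(p*·2.5200+(1−p*)·109.6900)/1.01=26.3154; Δ=(2.5200−109.6900)/(76.5184−43.0416)=-3.2013; B=V−Δ·S=245.0297
Node (0,0) S=61.0000: V=(p*·26.3154+(1−p*)·89.9780)/1.01=40.2050; Δ=(26.3154−89.9780)/(68.3200−38.4300)=-2.1299; B=V−Δ·S=170.1286
Root portfolio cost Δ·61+B reproduces V0=40.2050.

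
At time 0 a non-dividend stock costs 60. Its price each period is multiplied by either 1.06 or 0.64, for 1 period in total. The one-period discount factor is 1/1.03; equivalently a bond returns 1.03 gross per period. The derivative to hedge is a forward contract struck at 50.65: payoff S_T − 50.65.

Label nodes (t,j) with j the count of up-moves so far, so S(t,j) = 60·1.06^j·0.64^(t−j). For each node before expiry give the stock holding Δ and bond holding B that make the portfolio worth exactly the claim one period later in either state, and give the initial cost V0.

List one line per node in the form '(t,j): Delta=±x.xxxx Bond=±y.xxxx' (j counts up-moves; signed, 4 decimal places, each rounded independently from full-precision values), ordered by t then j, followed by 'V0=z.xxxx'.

(0,0): Delta=1.0000 Bond=-49.1748
V0=10.8252

Since d<R<u, set p* = (R−d)/(u−d) = 0.9286; price each node as the discounted p*-expectation of its children.
Terminal payoffs: V(1,0)=-12.2500, V(1,1)=12.9500
  t=0,j=0: stock 60.0000 → up 63.6000 (V=12.9500), down 38.4000 (V=-12.2500). Price 10.8252; hedge Δ=1.0000, bond B=-49.1748.
Self-financing check: at every node Δ·S+B equals the discounted successor values.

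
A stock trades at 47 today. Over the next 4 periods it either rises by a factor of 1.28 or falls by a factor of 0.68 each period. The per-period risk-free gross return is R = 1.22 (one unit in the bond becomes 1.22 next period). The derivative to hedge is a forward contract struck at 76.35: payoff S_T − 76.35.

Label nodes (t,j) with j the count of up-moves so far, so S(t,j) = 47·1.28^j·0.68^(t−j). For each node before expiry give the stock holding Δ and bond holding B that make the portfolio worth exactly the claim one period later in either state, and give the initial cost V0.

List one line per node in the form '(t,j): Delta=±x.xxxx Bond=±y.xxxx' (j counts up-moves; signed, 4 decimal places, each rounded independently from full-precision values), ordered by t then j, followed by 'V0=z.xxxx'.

Since d<R<u, set p* = (R−d)/(u−d) = 0.9000; price each node as the discounted p*-expectation of its children.
Terminal values V(4,·): V(4,0)=-66.3008, V(4,1)=-57.4338, V(4,2)=-40.7430, V(4,3)=-9.3250, V(4,4)=49.8147
  t=3,j=0: stock 14.7783 → up 18.9162 (V=-57.4338), down 10.0492 (V=-66.3008). Price -47.8037; hedge Δ=1.0000, bond B=-62.5820.
  t=3,j=1: stock 27.8180 → up 35.6070 (V=-40.7430), down 18.9162 (V=-57.4338). Price -34.7640; hedge Δ=1.0000, bond B=-62.5820.
  t=3,j=2: stock 52.3633 → up 67.0250 (V=-9.3250), down 35.6070 (V=-40.7430). Price -10.2187; hedge Δ=1.0000, bond B=-62.5820.
  t=3,j=3: stock 98.5661 → up 126.1647 (V=49.8147), down 67.0250 (V=-9.3250). Price 35.9842; hedge Δ=1.0000, bond B=-62.5820.
  t=2,j=0: stock 21.7328 → up 27.8180 (V=-34.7640), down 14.7783 (V=-47.8037). Price -29.5639; hedge Δ=1.0000, bond B=-51.2967.
  t=2,j=1: stock 40.9088 → up 52.3633 (V=-10.2187), down 27.8180 (V=-34.7640). Price -10.3879; hedge Δ=1.0000, bond B=-51.2967.
  t=2,j=2: stock 77.0048 → up 98.5661 (V=35.9842), down 52.3633 (V=-10.2187). Price 25.7081; hedge Δ=1.0000, bond B=-51.2967.
  t=1,j=0: stock 31.9600 → up 40.9088 (V=-10.3879), down 21.7328 (V=-29.5639). Price -10.0865; hedge Δ=1.0000, bond B=-42.0465.
  t=1,j=1: stock 60.1600 → up 77.0048 (V=25.7081), down 40.9088 (V=-10.3879). Price 18.1135; hedge Δ=1.0000, bond B=-42.0465.
  t=0,j=0: stock 47.0000 → up 60.1600 (V=18.1135), down 31.9600 (V=-10.0865). Price 12.5357; hedge Δ=1.0000, bond B=-34.4643.
Each (Δ,B) replicates both successor values, so the strategy is self-financing and V0 is arbitrage-free.

(0,0): Delta=1.0000 Bond=-34.4643
(1,0): Delta=1.0000 Bond=-42.0465
(1,1): Delta=1.0000 Bond=-42.0465
(2,0): Delta=1.0000 Bond=-51.2967
(2,1): Delta=1.0000 Bond=-51.2967
(2,2): Delta=1.0000 Bond=-51.2967
(3,0): Delta=1.0000 Bond=-62.5820
(3,1): Delta=1.0000 Bond=-62.5820
(3,2): Delta=1.0000 Bond=-62.5820
(3,3): Delta=1.0000 Bond=-62.5820
V0=12.5357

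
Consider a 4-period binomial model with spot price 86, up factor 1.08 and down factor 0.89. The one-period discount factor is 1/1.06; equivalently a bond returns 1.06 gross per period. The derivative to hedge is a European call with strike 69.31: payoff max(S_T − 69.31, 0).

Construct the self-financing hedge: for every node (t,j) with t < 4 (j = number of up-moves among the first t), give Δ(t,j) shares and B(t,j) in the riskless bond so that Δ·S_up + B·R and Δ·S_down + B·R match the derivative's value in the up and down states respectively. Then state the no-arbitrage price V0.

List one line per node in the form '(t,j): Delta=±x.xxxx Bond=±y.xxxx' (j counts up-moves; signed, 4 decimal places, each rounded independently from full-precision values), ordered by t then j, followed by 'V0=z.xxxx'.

(0,0): Delta=0.9935 Bond=-54.3228
(1,0): Delta=0.9480 Bond=-54.1038
(1,1): Delta=0.9979 Bond=-57.9913
(2,0): Delta=0.6617 Bond=-37.8451
(2,1): Delta=0.9758 Bond=-59.6448
(2,2): Delta=1.0000 Bond=-61.6857
(3,0): Delta=0.0000 Bond=0.0000
(3,1): Delta=0.7258 Bond=-44.8353
(3,2): Delta=1.0000 Bond=-65.3868
(3,3): Delta=1.0000 Bond=-65.3868
V0=31.1142

Risk-neutral probability p* = (R−d)/(u−d) = (1.06−0.89)/(1.08−0.89) = 0.8947.
Payoff layer (t=4): V(4,0)=0.0000, V(4,1)=0.0000, V(4,2)=10.1459, V(4,3)=27.1084, V(4,4)=47.6921
Node (3,0) S=60.6273: V=(p*·0.0000+(1−p*)·0.0000)/1.06=0.0000; Δ=(0.0000−0.0000)/(65.4775−53.9583)=0.0000; B=V−Δ·S=0.0000
Node (3,1) S=73.5702: V=(p*·10.1459+(1−p*)·0.0000)/1.06=8.5640; Δ=(10.1459−0.0000)/(79.4559−65.4775)=0.7258; B=V−Δ·S=-44.8353
Node (3,2) S=89.2763: V=(p*·27.1084+(1−p*)·10.1459)/1.06=23.8895; Δ=(27.1084−10.1459)/(96.4184−79.4559)=1.0000; B=V−Δ·S=-65.3868
Node (3,3) S=108.3352: V=(p*·47.6921+(1−p*)·27.1084)/1.06=42.9484; Δ=(47.6921−27.1084)/(117.0021−96.4184)=1.0000; B=V−Δ·S=-65.3868
Node (2,0) S=68.1206: V=(p*·8.5640+(1−p*)·0.0000)/1.06=7.2288; Δ=(8.5640−0.0000)/(73.5702−60.6273)=0.6617; B=V−Δ·S=-37.8451
Node (2,1) S=82.6632: V=(p*·23.8895+(1−p*)·8.5640)/1.06=21.0153; Δ=(23.8895−8.5640)/(89.2763−73.5702)=0.9758; B=V−Δ·S=-59.6448
Node (2,2) S=100.3104: V=(p*·42.9484+(1−p*)·23.8895)/1.06=38.6247; Δ=(42.9484−23.8895)/(108.3352−89.2763)=1.0000; B=V−Δ·S=-61.6857
Node (1,0) S=76.5400: V=(p*·21.0153+(1−p*)·7.2288)/1.06=18.4567; Δ=(21.0153−7.2288)/(82.6632−68.1206)=0.9480; B=V−Δ·S=-54.1038
Node (1,1) S=92.8800: V=(p*·38.6247+(1−p*)·21.0153)/1.06=34.6897; Δ=(38.6247−21.0153)/(100.3104−82.6632)=0.9979; B=V−Δ·S=-57.9913
Node (0,0) S=86.0000: V=(p*·34.6897+(1−p*)·18.4567)/1.06=31.1142; Δ=(34.6897−18.4567)/(92.8800−76.5400)=0.9935; B=V−Δ·S=-54.3228
Each (Δ,B) replicates both successor values, so the strategy is self-financing and V0 is arbitrage-free.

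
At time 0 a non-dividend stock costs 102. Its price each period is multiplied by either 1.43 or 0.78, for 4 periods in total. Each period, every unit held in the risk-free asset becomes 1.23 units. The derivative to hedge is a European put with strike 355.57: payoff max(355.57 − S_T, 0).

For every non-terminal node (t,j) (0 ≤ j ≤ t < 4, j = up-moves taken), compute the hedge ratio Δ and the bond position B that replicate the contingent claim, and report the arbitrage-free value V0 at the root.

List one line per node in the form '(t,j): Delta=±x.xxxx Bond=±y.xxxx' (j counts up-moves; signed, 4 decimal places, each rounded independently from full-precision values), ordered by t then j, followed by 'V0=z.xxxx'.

The replicating-portfolio and risk-neutral prices coincide; use p* = (1.23−0.78)/(1.43−0.78) = 0.6923 for the latter.
Payoff layer (t=4): V(4,0)=317.8146, V(4,1)=286.3518, V(4,2)=228.6700, V(4,3)=122.9201, V(4,4)=0.0000
(3,0): S=48.4043. Δ = (V_up−V_dn)/(S_up−S_dn) = (286.3518−317.8146)/(69.2182−37.7554) = -1.0000. V = [p*·286.3518 + (1−p*)·317.8146]/1.23 = 240.6770. B = V − Δ·S = 289.0813.
(3,1): S=88.7412. Δ = (V_up−V_dn)/(S_up−S_dn) = (228.6700−286.3518)/(126.9000−69.2182) = -1.0000. V = [p*·228.6700 + (1−p*)·286.3518]/1.23 = 200.3401. B = V − Δ·S = 289.0813.
(3,2): S=162.6922. Δ = (V_up−V_dn)/(S_up−S_dn) = (122.9201−228.6700)/(232.6499−126.9000) = -1.0000. V = [p*·122.9201 + (1−p*)·228.6700]/1.23 = 126.3891. B = V − Δ·S = 289.0813.
(3,3): S=298.2691. Δ = (V_up−V_dn)/(S_up−S_dn) = (0.0000−122.9201)/(426.5248−232.6499) = -0.6340. V = [p*·0.0000 + (1−p*)·122.9201]/1.23 = 30.7492. B = V − Δ·S = 219.8571.
(2,0): S=62.0568. Δ = (V_up−V_dn)/(S_up−S_dn) = (200.3401−240.6770)/(88.7412−48.4043) = -1.0000. V = [p*·200.3401 + (1−p*)·240.6770]/1.23 = 172.9686. B = V − Δ·S = 235.0254.
(2,1): S=113.7708. Δ = (V_up−V_dn)/(S_up−S_dn) = (126.3891−200.3401)/(162.6922−88.7412) = -1.0000. V = [p*·126.3891 + (1−p*)·200.3401]/1.23 = 121.2546. B = V − Δ·S = 235.0254.
(2,2): S=208.5798. Δ = (V_up−V_dn)/(S_up−S_dn) = (30.7492−126.3891)/(298.2691−162.6922) = -0.7054. V = [p*·30.7492 + (1−p*)·126.3891]/1.23 = 48.9243. B = V − Δ·S = 196.0625.
(1,0): S=79.5600. Δ = (V_up−V_dn)/(S_up−S_dn) = (121.2546−172.9686)/(113.7708−62.0568) = -1.0000. V = [p*·121.2546 + (1−p*)·172.9686]/1.23 = 111.5176. B = V − Δ·S = 191.0776.
(1,1): S=145.8600. Δ = (V_up−V_dn)/(S_up−S_dn) = (48.9243−121.2546)/(208.5798−113.7708) = -0.7629. V = [p*·48.9243 + (1−p*)·121.2546]/1.23 = 57.8697. B = V − Δ·S = 169.1472.
(0,0): S=102.0000. Δ = (V_up−V_dn)/(S_up−S_dn) = (57.8697−111.5176)/(145.8600−79.5600) = -0.8092. V = [p*·57.8697 + (1−p*)·111.5176]/1.23 = 60.4689. B = V − Δ·S = 143.0041.
Each (Δ,B) replicates both successor values, so the strategy is self-financing and V0 is arbitrage-free.

(0,0): Delta=-0.8092 Bond=143.0041
(1,0): Delta=-1.0000 Bond=191.0776
(1,1): Delta=-0.7629 Bond=169.1472
(2,0): Delta=-1.0000 Bond=235.0254
(2,1): Delta=-1.0000 Bond=235.0254
(2,2): Delta=-0.7054 Bond=196.0625
(3,0): Delta=-1.0000 Bond=289.0813
(3,1): Delta=-1.0000 Bond=289.0813
(3,2): Delta=-1.0000 Bond=289.0813
(3,3): Delta=-0.6340 Bond=219.8571
V0=60.4689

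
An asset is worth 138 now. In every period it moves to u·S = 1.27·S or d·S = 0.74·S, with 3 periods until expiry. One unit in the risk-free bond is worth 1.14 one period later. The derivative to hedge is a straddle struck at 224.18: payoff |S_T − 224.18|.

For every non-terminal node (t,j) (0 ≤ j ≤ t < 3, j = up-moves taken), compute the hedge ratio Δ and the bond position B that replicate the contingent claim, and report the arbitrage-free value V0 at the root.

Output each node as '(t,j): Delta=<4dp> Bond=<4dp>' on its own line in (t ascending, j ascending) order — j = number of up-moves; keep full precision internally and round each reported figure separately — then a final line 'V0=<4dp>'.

Under the risk-neutral measure, an up-move has probability p* = (R−d)/(u−d) = 0.7547 and values discount at R = 1.14.
Terminal payoffs: V(3,0)=168.2591, V(3,1)=128.2076, V(3,2)=59.4707, V(3,3)=58.4969
  t=2,j=0: stock 75.5688 → up 95.9724 (V=128.2076), down 55.9209 (V=168.2591). Price 121.0803; hedge Δ=-1.0000, bond B=196.6491.
  t=2,j=1: stock 129.6924 → up 164.7093 (V=59.4707), down 95.9724 (V=128.2076). Price 66.9567; hedge Δ=-1.0000, bond B=196.6491.
  t=2,j=2: stock 222.5802 → up 282.6769 (V=58.4969), down 164.7093 (V=59.4707). Price 51.5226; hedge Δ=-0.0083, bond B=53.3599.
  t=1,j=0: stock 102.1200 → up 129.6924 (V=66.9567), down 75.5688 (V=121.0803). Price 70.3792; hedge Δ=-1.0000, bond B=172.4992.
  t=1,j=1: stock 175.2600 → up 222.5802 (V=51.5226), down 129.6924 (V=66.9567). Price 48.5160; hedge Δ=-0.1662, bond B=77.6371.
  t=0,j=0: stock 138.0000 → up 175.2600 (V=48.5160), down 102.1200 (V=70.3792). Price 47.2620; hedge Δ=-0.2989, bond B=88.5133.
Check: Δ(0,0)·S0 + B(0,0) = 47.2620 = V0.

(0,0): Delta=-0.2989 Bond=88.5133
(1,0): Delta=-1.0000 Bond=172.4992
(1,1): Delta=-0.1662 Bond=77.6371
(2,0): Delta=-1.0000 Bond=196.6491
(2,1): Delta=-1.0000 Bond=196.6491
(2,2): Delta=-0.0083 Bond=53.3599
V0=47.2620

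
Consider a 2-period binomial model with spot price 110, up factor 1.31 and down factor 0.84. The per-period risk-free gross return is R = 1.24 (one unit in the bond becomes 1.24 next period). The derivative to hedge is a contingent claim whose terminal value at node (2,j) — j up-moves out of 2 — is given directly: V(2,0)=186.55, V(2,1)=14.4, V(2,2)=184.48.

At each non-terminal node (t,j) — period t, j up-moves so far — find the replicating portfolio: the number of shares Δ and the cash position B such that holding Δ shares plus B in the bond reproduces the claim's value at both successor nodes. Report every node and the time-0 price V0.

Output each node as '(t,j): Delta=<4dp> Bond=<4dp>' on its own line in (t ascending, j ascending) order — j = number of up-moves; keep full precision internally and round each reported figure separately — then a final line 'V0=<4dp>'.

(0,0): Delta=1.8580 Bond=-112.4072
(1,0): Delta=-3.9640 Bond=398.5664
(1,1): Delta=2.5113 Bond=-233.5264
V0=91.9675

No-arbitrage ⇒ martingale measure with p* = (R−d)/(u−d) = 0.8511.
At expiry t=2: V(2,0)=186.5500, V(2,1)=14.4000, V(2,2)=184.4800
Node (1,0) S=92.4000: V=(p*·14.4000+(1−p*)·186.5500)/1.24=32.2898; Δ=(14.4000−186.5500)/(121.0440−77.6160)=-3.9640; B=V−Δ·S=398.5664
Node (1,1) S=144.1000: V=(p*·184.4800+(1−p*)·14.4000)/1.24=128.3459; Δ=(184.4800−14.4000)/(188.7710−121.0440)=2.5113; B=V−Δ·S=-233.5264
Node (0,0) S=110.0000: V=(p*·128.3459+(1−p*)·32.2898)/1.24=91.9675; Δ=(128.3459−32.2898)/(144.1000−92.4000)=1.8580; B=V−Δ·S=-112.4072
Self-financing check: at every node Δ·S+B equals the discounted successor values.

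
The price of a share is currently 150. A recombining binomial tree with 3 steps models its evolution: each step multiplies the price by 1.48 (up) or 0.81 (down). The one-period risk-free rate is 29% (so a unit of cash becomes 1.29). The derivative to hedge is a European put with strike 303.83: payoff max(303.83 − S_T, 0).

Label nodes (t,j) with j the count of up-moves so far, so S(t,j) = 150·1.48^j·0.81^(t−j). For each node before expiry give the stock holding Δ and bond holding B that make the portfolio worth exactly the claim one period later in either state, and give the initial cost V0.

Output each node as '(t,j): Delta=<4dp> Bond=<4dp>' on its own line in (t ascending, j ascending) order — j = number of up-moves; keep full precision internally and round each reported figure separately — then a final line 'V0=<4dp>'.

(0,0): Delta=-0.4401 Bond=88.8002
(1,0): Delta=-1.0000 Bond=182.5792
(1,1): Delta=-0.3188 Bond=87.6249
(2,0): Delta=-1.0000 Bond=235.5271
(2,1): Delta=-1.0000 Bond=235.5271
(2,2): Delta=-0.1712 Bond=64.5501
V0=22.7841

No-arbitrage ⇒ martingale measure with p* = (R−d)/(u−d) = 0.7164.
At expiry t=3: V(3,0)=224.1138, V(3,1)=158.1758, V(3,2)=37.6964, V(3,3)=0.0000
  t=2,j=0: stock 98.4150 → up 145.6542 (V=158.1758), down 79.7162 (V=224.1138). Price 137.1121; hedge Δ=-1.0000, bond B=235.5271.
  t=2,j=1: stock 179.8200 → up 266.1336 (V=37.6964), down 145.6542 (V=158.1758). Price 55.7071; hedge Δ=-1.0000, bond B=235.5271.
  t=2,j=2: stock 328.5600 → up 486.2688 (V=0.0000), down 266.1336 (V=37.6964). Price 8.2868; hedge Δ=-0.1712, bond B=64.5501.
  t=1,j=0: stock 121.5000 → up 179.8200 (V=55.7071), down 98.4150 (V=137.1121). Price 61.0792; hedge Δ=-1.0000, bond B=182.5792.
  t=1,j=1: stock 222.0000 → up 328.5600 (V=8.2868), down 179.8200 (V=55.7071). Price 16.8484; hedge Δ=-0.3188, bond B=87.6249.
  t=0,j=0: stock 150.0000 → up 222.0000 (V=16.8484), down 121.5000 (V=61.0792). Price 22.7841; hedge Δ=-0.4401, bond B=88.8002.
Check: Δ(0,0)·S0 + B(0,0) = 22.7841 = V0.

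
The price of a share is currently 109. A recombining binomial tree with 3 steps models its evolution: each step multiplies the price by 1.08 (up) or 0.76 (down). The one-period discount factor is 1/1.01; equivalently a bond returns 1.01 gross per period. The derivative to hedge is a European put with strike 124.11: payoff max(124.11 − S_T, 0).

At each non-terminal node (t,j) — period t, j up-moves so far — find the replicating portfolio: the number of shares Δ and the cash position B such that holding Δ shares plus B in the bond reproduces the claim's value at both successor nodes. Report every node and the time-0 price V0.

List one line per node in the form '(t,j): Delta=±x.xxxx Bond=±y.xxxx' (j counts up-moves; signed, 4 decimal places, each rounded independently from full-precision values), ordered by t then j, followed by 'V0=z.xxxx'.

Risk-neutral probability p* = (R−d)/(u−d) = (1.01−0.76)/(1.08−0.76) = 0.7812.
At expiry t=3: V(3,0)=76.2616, V(3,1)=56.1149, V(3,2)=27.4854, V(3,3)=0.0000
Node (2,0) S=62.9584: V=(p*·56.1149+(1−p*)·76.2616)/1.01=59.9228; Δ=(56.1149−76.2616)/(67.9951−47.8484)=-1.0000; B=V−Δ·S=122.8812
Node (2,1) S=89.4672: V=(p*·27.4854+(1−p*)·56.1149)/1.01=33.4140; Δ=(27.4854−56.1149)/(96.6246−67.9951)=-1.0000; B=V−Δ·S=122.8812
Node (2,2) S=127.1376: V=(p*·0.0000+(1−p*)·27.4854)/1.01=5.9529; Δ=(0.0000−27.4854)/(137.3086−96.6246)=-0.6756; B=V−Δ·S=91.8449
Node (1,0) S=82.8400: V=(p*·33.4140+(1−p*)·59.9228)/1.01=38.8245; Δ=(33.4140−59.9228)/(89.4672−62.9584)=-1.0000; B=V−Δ·S=121.6645
Node (1,1) S=117.7200: V=(p*·5.9529+(1−p*)·33.4140)/1.01=11.8416; Δ=(5.9529−33.4140)/(127.1376−89.4672)=-0.7290; B=V−Δ·S=97.6575
Node (0,0) S=109.0000: V=(p*·11.8416+(1−p*)·38.8245)/1.01=17.5684; Δ=(11.8416−38.8245)/(117.7200−82.8400)=-0.7736; B=V−Δ·S=101.8901
Self-financing check: at every node Δ·S+B equals the discounted successor values.

(0,0): Delta=-0.7736 Bond=101.8901
(1,0): Delta=-1.0000 Bond=121.6645
(1,1): Delta=-0.7290 Bond=97.6575
(2,0): Delta=-1.0000 Bond=122.8812
(2,1): Delta=-1.0000 Bond=122.8812
(2,2): Delta=-0.6756 Bond=91.8449
V0=17.5684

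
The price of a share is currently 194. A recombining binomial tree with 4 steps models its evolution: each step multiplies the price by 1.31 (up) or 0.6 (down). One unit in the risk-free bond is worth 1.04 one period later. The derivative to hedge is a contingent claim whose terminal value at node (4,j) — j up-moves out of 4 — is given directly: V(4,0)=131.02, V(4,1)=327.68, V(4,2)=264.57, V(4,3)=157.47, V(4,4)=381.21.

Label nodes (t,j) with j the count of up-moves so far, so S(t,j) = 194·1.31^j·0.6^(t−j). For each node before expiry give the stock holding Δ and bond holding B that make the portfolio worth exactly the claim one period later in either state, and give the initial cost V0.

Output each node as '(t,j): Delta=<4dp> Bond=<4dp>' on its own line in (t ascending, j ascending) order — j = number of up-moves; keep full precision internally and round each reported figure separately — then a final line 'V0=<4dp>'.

(0,0): Delta=0.0011 Bond=212.4674
(1,0): Delta=-0.4748 Bond=276.3586
(1,1): Delta=0.1349 Bond=186.9752
(2,0): Delta=0.6918 Bond=205.9405
(2,1): Delta=-0.8026 Bond=337.4073
(2,2): Delta=0.3984 Bond=106.7330
(3,0): Delta=6.6100 Bond=-33.8188
(3,1): Delta=-0.9715 Bond=366.3581
(3,2): Delta=-0.7552 Bond=341.4202
(3,3): Delta=0.7226 Bond=-30.3904
V0=212.6842

The replicating-portfolio and risk-neutral prices coincide; use p* = (1.04−0.6)/(1.31−0.6) = 0.6197 for the latter.
Terminal values V(4,·): V(4,0)=131.0200, V(4,1)=327.6800, V(4,2)=264.5700, V(4,3)=157.4700, V(4,4)=381.2100
(3,0): S=41.9040. Δ = (V_up−V_dn)/(S_up−S_dn) = (327.6800−131.0200)/(54.8942−25.1424) = 6.6100. V = [p*·327.6800 + (1−p*)·131.0200]/1.04 = 243.1671. B = V − Δ·S = -33.8188.
(3,1): S=91.4904. Δ = (V_up−V_dn)/(S_up−S_dn) = (264.5700−327.6800)/(119.8524−54.8942) = -0.9715. V = [p*·264.5700 + (1−p*)·327.6800]/1.04 = 277.4707. B = V − Δ·S = 366.3581.
(3,2): S=199.7540. Δ = (V_up−V_dn)/(S_up−S_dn) = (157.4700−264.5700)/(261.6778−119.8524) = -0.7552. V = [p*·157.4700 + (1−p*)·264.5700]/1.04 = 190.5752. B = V − Δ·S = 341.4202.
(3,3): S=436.1297. Δ = (V_up−V_dn)/(S_up−S_dn) = (381.2100−157.4700)/(571.3298−261.6778) = 0.7226. V = [p*·381.2100 + (1−p*)·157.4700]/1.04 = 284.7363. B = V − Δ·S = -30.3904.
(2,0): S=69.8400. Δ = (V_up−V_dn)/(S_up−S_dn) = (277.4707−243.1671)/(91.4904−41.9040) = 0.6918. V = [p*·277.4707 + (1−p*)·243.1671]/1.04 = 254.2555. B = V − Δ·S = 205.9405.
(2,1): S=152.4840. Δ = (V_up−V_dn)/(S_up−S_dn) = (190.5752−277.4707)/(199.7540−91.4904) = -0.8026. V = [p*·190.5752 + (1−p*)·277.4707]/1.04 = 215.0192. B = V − Δ·S = 337.4073.
(2,2): S=332.9234. Δ = (V_up−V_dn)/(S_up−S_dn) = (284.7363−190.5752)/(436.1297−199.7540) = 0.3984. V = [p*·284.7363 + (1−p*)·190.5752]/1.04 = 239.3544. B = V − Δ·S = 106.7330.
(1,0): S=116.4000. Δ = (V_up−V_dn)/(S_up−S_dn) = (215.0192−254.2555)/(152.4840−69.8400) = -0.4748. V = [p*·215.0192 + (1−p*)·254.2555]/1.04 = 221.0962. B = V − Δ·S = 276.3586.
(1,1): S=254.1400. Δ = (V_up−V_dn)/(S_up−S_dn) = (239.3544−215.0192)/(332.9234−152.4840) = 0.1349. V = [p*·239.3544 + (1−p*)·215.0192]/1.04 = 221.2501. B = V − Δ·S = 186.9752.
(0,0): S=194.0000. Δ = (V_up−V_dn)/(S_up−S_dn) = (221.2501−221.0962)/(254.1400−116.4000) = 0.0011. V = [p*·221.2501 + (1−p*)·221.0962]/1.04 = 212.6842. B = V − Δ·S = 212.4674.
The time-0 hedge costs 212.6842, which is the no-arbitrage price.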